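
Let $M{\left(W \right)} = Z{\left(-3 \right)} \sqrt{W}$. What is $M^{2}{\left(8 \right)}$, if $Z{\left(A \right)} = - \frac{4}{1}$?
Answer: $128$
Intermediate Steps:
$Z{\left(A \right)} = -4$ ($Z{\left(A \right)} = \left(-4\right) 1 = -4$)
$M{\left(W \right)} = - 4 \sqrt{W}$
$M^{2}{\left(8 \right)} = \left(- 4 \sqrt{8}\right)^{2} = \left(- 4 \cdot 2 \sqrt{2}\right)^{2} = \left(- 8 \sqrt{2}\right)^{2} = 128$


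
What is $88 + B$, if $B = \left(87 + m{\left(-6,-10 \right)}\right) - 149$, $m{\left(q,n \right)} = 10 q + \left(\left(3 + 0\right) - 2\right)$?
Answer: $-33$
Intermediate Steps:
$m{\left(q,n \right)} = 1 + 10 q$ ($m{\left(q,n \right)} = 10 q + \left(3 - 2\right) = 10 q + 1 = 1 + 10 q$)
$B = -121$ ($B = \left(87 + \left(1 + 10 \left(-6\right)\right)\right) - 149 = \left(87 + \left(1 - 60\right)\right) - 149 = \left(87 - 59\right) - 149 = 28 - 149 = -121$)
$88 + B = 88 - 121 = -33$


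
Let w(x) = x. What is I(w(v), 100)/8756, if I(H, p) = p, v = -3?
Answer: 25/2189 ≈ 0.011421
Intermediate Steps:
I(w(v), 100)/8756 = 100/8756 = 100*(1/8756) = 25/2189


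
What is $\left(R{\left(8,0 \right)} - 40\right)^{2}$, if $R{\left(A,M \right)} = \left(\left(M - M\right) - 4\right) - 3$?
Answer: $2209$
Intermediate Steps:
$R{\left(A,M \right)} = -7$ ($R{\left(A,M \right)} = \left(0 - 4\right) - 3 = -4 - 3 = -7$)
$\left(R{\left(8,0 \right)} - 40\right)^{2} = \left(-7 - 40\right)^{2} = \left(-47\right)^{2} = 2209$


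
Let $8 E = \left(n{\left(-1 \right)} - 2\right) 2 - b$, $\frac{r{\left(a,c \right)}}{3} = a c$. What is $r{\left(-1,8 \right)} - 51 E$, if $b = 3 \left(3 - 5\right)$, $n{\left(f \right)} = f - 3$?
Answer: $\frac{57}{4} \approx 14.25$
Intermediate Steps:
$n{\left(f \right)} = -3 + f$
$b = -6$ ($b = 3 \left(-2\right) = -6$)
$r{\left(a,c \right)} = 3 a c$
$E = - \frac{3}{4}$ ($E = \frac{\left(\left(-3 - 1\right) - 2\right) 2 - -6}{8} = \frac{\left(-4 - 2\right) 2 + 6}{8} = \frac{\left(-6\right) 2 + 6}{8} = \frac{-12 + 6}{8} = \frac{1}{8} \left(-6\right) = - \frac{3}{4} \approx -0.75$)
$r{\left(-1,8 \right)} - 51 E = 3 \left(-1\right) 8 - - \frac{153}{4} = -24 + \frac{153}{4} = \frac{57}{4}$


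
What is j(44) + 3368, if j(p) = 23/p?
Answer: 148215/44 ≈ 3368.5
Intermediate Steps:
j(44) + 3368 = 23/44 + 3368 = 148215/44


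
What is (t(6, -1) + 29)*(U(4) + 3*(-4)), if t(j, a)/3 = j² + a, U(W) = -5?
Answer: -2278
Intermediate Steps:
t(j, a) = 3*a + 3*j² (t(j, a) = 3*(j² + a) = 3*(a + j²) = 3*a + 3*j²)
(t(6, -1) + 29)*(U(4) + 3*(-4)) = ((3*(-1) + 3*6²) + 29)*(-5 + 3*(-4)) = ((-3 + 3*36) + 29)*(-5 - 12) = ((-3 + 108) + 29)*(-17) = (105 + 29)*(-17) = 134*(-17) = -2278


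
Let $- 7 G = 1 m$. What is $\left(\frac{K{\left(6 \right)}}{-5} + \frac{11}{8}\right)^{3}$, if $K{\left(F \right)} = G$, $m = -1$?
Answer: $\frac{53582633}{21952000} \approx 2.4409$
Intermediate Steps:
$G = \frac{1}{7}$ ($G = - \frac{1 \left(-1\right)}{7} = \left(- \frac{1}{7}\right) \left(-1\right) = \frac{1}{7} \approx 0.14286$)
$K{\left(F \right)} = \frac{1}{7}$
$\left(\frac{K{\left(6 \right)}}{-5} + \frac{11}{8}\right)^{3} = \left(\frac{1}{7 \left(-5\right)} + \frac{11}{8}\right)^{3} = \left(\frac{1}{7} \left(- \frac{1}{5}\right) + 11 \cdot \frac{1}{8}\right)^{3} = \left(- \frac{1}{35} + \frac{11}{8}\right)^{3} = \left(\frac{377}{280}\right)^{3} = \frac{53582633}{21952000}$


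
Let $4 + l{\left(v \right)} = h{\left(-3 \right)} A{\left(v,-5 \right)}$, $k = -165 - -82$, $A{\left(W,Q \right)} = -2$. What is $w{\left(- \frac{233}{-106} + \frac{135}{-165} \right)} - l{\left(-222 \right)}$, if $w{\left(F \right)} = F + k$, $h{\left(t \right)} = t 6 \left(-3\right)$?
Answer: $\frac{35423}{1166} \approx 30.38$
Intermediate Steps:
$k = -83$ ($k = -165 + 82 = -83$)
$h{\left(t \right)} = - 18 t$ ($h{\left(t \right)} = 6 t \left(-3\right) = - 18 t$)
$w{\left(F \right)} = -83 + F$ ($w{\left(F \right)} = F - 83 = -83 + F$)
$l{\left(v \right)} = -112$ ($l{\left(v \right)} = -4 + \left(-18\right) \left(-3\right) \left(-2\right) = -4 + 54 \left(-2\right) = -4 - 108 = -112$)
$w{\left(- \frac{233}{-106} + \frac{135}{-165} \right)} - l{\left(-222 \right)} = \left(-83 + \left(- \frac{233}{-106} + \frac{135}{-165}\right)\right) - -112 = \left(-83 + \left(\left(-233\right) \left(- \frac{1}{106}\right) + 135 \left(- \frac{1}{165}\right)\right)\right) + 112 = \left(-83 + \left(\frac{233}{106} - \frac{9}{11}\right)\right) + 112 = \left(-83 + \frac{1609}{1166}\right) + 112 = - \frac{95169}{1166} + 112 = \frac{35423}{1166}$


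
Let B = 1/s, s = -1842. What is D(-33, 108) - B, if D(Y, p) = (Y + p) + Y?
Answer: 77365/1842 ≈ 42.001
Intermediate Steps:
D(Y, p) = p + 2*Y
B = -1/1842 (B = 1/(-1842) = -1/1842 ≈ -0.00054289)
D(-33, 108) - B = (108 + 2*(-33)) - 1*(-1/1842) = (108 - 66) + 1/1842 = 42 + 1/1842 = 77365/1842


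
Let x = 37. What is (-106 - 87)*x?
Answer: -7141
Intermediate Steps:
(-106 - 87)*x = (-106 - 87)*37 = -193*37 = -7141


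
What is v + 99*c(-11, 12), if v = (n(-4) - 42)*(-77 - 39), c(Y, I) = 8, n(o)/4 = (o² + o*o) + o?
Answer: -7328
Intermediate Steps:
n(o) = 4*o + 8*o² (n(o) = 4*((o² + o*o) + o) = 4*((o² + o²) + o) = 4*(2*o² + o) = 4*(o + 2*o²) = 4*o + 8*o²)
v = -8120 (v = (4*(-4)*(1 + 2*(-4)) - 42)*(-77 - 39) = (4*(-4)*(1 - 8) - 42)*(-116) = (4*(-4)*(-7) - 42)*(-116) = (112 - 42)*(-116) = 70*(-116) = -8120)
v + 99*c(-11, 12) = -8120 + 99*8 = -8120 + 792 = -7328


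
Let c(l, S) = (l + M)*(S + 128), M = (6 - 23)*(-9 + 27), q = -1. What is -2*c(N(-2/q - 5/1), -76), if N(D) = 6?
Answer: 31200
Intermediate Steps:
M = -306 (M = -17*18 = -306)
c(l, S) = (-306 + l)*(128 + S) (c(l, S) = (l - 306)*(S + 128) = (-306 + l)*(128 + S))
-2*c(N(-2/q - 5/1), -76) = -2*(-39168 - 306*(-76) + 128*6 - 76*6) = -2*(-39168 + 23256 + 768 - 456) = -2*(-15600) = 31200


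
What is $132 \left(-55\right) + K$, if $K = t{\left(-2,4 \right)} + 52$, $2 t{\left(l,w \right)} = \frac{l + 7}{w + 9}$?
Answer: $- \frac{187403}{26} \approx -7207.8$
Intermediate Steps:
$t{\left(l,w \right)} = \frac{7 + l}{2 \left(9 + w\right)}$ ($t{\left(l,w \right)} = \frac{\left(l + 7\right) \frac{1}{w + 9}}{2} = \frac{\left(7 + l\right) \frac{1}{9 + w}}{2} = \frac{\frac{1}{9 + w} \left(7 + l\right)}{2} = \frac{7 + l}{2 \left(9 + w\right)}$)
$K = \frac{1357}{26}$ ($K = \frac{7 - 2}{2 \left(9 + 4\right)} + 52 = \frac{1}{2} \cdot \frac{1}{13} \cdot 5 + 52 = \frac{5}{26} + 52 = \frac{1357}{26} \approx 52.192$)
$132 \left(-55\right) + K = 132 \left(-55\right) + \frac{1357}{26} = -7260 + \frac{1357}{26} = - \frac{187403}{26}$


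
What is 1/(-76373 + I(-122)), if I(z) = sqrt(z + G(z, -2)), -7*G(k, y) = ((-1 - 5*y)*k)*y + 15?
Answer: -534611/40829848968 - I*sqrt(21455)/40829848968 ≈ -1.3094e-5 - 3.5875e-9*I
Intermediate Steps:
G(k, y) = -15/7 - k*y*(-1 - 5*y)/7 (G(k, y) = -(((-1 - 5*y)*k)*y + 15)/7 = -((k*(-1 - 5*y))*y + 15)/7 = -(k*y*(-1 - 5*y) + 15)/7 = -(15 + k*y*(-1 - 5*y))/7 = -15/7 - k*y*(-1 - 5*y)/7)
I(z) = sqrt(-15/7 + 25*z/7) (I(z) = sqrt(z + (-15/7 + (1/7)*z*(-2) + (5/7)*z*(-2)**2)) = sqrt(z + (-15/7 - 2*z/7 + (5/7)*z*4)) = sqrt(z + (-15/7 - 2*z/7 + 20*z/7)) = sqrt(z + (-15/7 + 18*z/7)) = sqrt(-15/7 + 25*z/7))
1/(-76373 + I(-122)) = 1/(-76373 + sqrt(-105 + 175*(-122))/7) = 1/(-76373 + sqrt(-105 - 21350)/7) = 1/(-76373 + sqrt(-21455)/7) = 1/(-76373 + (I*sqrt(21455))/7) = 1/(-76373 + I*sqrt(21455)/7)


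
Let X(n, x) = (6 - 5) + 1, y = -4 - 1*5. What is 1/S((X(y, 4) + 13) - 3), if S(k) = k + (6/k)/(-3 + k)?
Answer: 18/217 ≈ 0.082949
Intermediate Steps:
y = -9 (y = -4 - 5 = -9)
X(n, x) = 2 (X(n, x) = 1 + 1 = 2)
S(k) = k + 6/(k*(-3 + k))
1/S((X(y, 4) + 13) - 3) = 1/((6 + ((2 + 13) - 3)³ - 3*((2 + 13) - 3)²)/(((2 + 13) - 3)*(-3 + ((2 + 13) - 3)))) = 1/((6 + (15 - 3)³ - 3*(15 - 3)²)/((15 - 3)*(-3 + (15 - 3)))) = 1/((6 + 12³ - 3*12²)/(12*(-3 + 12))) = 1/((1/12)*(6 + 1728 - 3*144)/9) = 1/((1/12)*(⅑)*(6 + 1728 - 432)) = 1/((1/12)*(⅑)*1302) = 1/(217/18) = 18/217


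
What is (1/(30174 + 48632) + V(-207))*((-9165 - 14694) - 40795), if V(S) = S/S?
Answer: -2547593889/39403 ≈ -64655.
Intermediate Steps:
V(S) = 1
(1/(30174 + 48632) + V(-207))*((-9165 - 14694) - 40795) = (1/(30174 + 48632) + 1)*((-9165 - 14694) - 40795) = (1/78806 + 1)*(-23859 - 40795) = (1/78806 + 1)*(-64654) = (78807/78806)*(-64654) = -2547593889/39403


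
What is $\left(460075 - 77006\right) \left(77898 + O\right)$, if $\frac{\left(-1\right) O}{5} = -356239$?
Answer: $712160896417$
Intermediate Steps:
$O = 1781195$ ($O = \left(-5\right) \left(-356239\right) = 1781195$)
$\left(460075 - 77006\right) \left(77898 + O\right) = \left(460075 - 77006\right) \left(77898 + 1781195\right) = \left(460075 + \left(-77463 + 457\right)\right) 1859093 = \left(460075 - 77006\right) 1859093 = 383069 \cdot 1859093 = 712160896417$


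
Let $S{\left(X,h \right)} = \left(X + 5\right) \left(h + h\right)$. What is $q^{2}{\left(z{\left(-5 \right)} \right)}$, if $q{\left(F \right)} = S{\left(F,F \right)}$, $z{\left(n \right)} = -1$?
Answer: $64$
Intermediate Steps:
$S{\left(X,h \right)} = 2 h \left(5 + X\right)$ ($S{\left(X,h \right)} = \left(5 + X\right) 2 h = 2 h \left(5 + X\right)$)
$q{\left(F \right)} = 2 F \left(5 + F\right)$
$q^{2}{\left(z{\left(-5 \right)} \right)} = \left(2 \left(-1\right) \left(5 - 1\right)\right)^{2} = \left(2 \left(-1\right) 4\right)^{2} = \left(-8\right)^{2} = 64$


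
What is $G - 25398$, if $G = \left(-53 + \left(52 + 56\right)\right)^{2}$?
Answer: $-22373$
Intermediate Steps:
$G = 3025$ ($G = \left(-53 + 108\right)^{2} = 55^{2} = 3025$)
$G - 25398 = 3025 - 25398 = -22373$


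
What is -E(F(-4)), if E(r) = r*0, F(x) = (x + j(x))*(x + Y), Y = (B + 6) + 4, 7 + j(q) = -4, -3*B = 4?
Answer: 0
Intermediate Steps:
B = -4/3 (B = -⅓*4 = -4/3 ≈ -1.3333)
j(q) = -11 (j(q) = -7 - 4 = -11)
Y = 26/3 (Y = (-4/3 + 6) + 4 = 14/3 + 4 = 26/3 ≈ 8.6667)
F(x) = (-11 + x)*(26/3 + x) (F(x) = (x - 11)*(x + 26/3) = (-11 + x)*(26/3 + x))
E(r) = 0
-E(F(-4)) = -1*0 = 0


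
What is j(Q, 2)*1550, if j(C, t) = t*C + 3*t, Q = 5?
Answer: 24800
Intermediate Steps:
j(C, t) = 3*t + C*t (j(C, t) = C*t + 3*t = 3*t + C*t)
j(Q, 2)*1550 = (2*(3 + 5))*1550 = (2*8)*1550 = 16*1550 = 24800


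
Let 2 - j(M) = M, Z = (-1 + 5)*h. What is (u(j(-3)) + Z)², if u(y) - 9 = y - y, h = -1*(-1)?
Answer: 169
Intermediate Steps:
h = 1
Z = 4 (Z = (-1 + 5)*1 = 4*1 = 4)
j(M) = 2 - M
u(y) = 9 (u(y) = 9 + (y - y) = 9 + 0 = 9)
(u(j(-3)) + Z)² = (9 + 4)² = 13² = 169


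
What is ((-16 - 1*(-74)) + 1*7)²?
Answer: 4225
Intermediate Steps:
((-16 - 1*(-74)) + 1*7)² = ((-16 + 74) + 7)² = (58 + 7)² = 65² = 4225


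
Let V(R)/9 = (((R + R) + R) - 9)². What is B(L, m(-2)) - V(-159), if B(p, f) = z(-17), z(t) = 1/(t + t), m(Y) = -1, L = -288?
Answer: -72275977/34 ≈ -2.1258e+6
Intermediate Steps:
z(t) = 1/(2*t)
B(p, f) = -1/34 (B(p, f) = (½)/(-17) = (½)*(-1/17) = -1/34)
V(R) = 9*(-9 + 3*R)² (V(R) = 9*(((R + R) + R) - 9)² = 9*((2*R + R) - 9)² = 9*(3*R - 9)² = 9*(-9 + 3*R)²)
B(L, m(-2)) - V(-159) = -1/34 - 81*(-3 - 159)² = -1/34 - 81*(-162)² = -1/34 - 81*26244 = -1/34 - 1*2125764 = -1/34 - 2125764 = -72275977/34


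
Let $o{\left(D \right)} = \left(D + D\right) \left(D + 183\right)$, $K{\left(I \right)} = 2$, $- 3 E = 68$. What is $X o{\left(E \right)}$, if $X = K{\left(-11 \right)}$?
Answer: $- \frac{130832}{9} \approx -14537.0$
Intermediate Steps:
$E = - \frac{68}{3}$ ($E = \left(- \frac{1}{3}\right) 68 = - \frac{68}{3} \approx -22.667$)
$X = 2$
$o{\left(D \right)} = 2 D \left(183 + D\right)$
$X o{\left(E \right)} = 2 \cdot 2 \left(- \frac{68}{3}\right) \left(183 - \frac{68}{3}\right) = 2 \cdot 2 \left(- \frac{68}{3}\right) \frac{481}{3} = 2 \left(- \frac{65416}{9}\right) = - \frac{130832}{9}$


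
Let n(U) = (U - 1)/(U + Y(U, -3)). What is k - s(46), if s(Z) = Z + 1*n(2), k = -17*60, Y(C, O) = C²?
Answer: -6397/6 ≈ -1066.2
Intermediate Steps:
k = -1020
n(U) = (-1 + U)/(U + U²) (n(U) = (U - 1)/(U + U²) = (-1 + U)/(U + U²))
s(Z) = ⅙ + Z (s(Z) = Z + 1*((-1 + 2)/(2*(1 + 2))) = Z + 1*((½)*1/3) = Z + 1*((½)*(⅓)*1) = Z + 1*(⅙) = Z + ⅙ = ⅙ + Z)
k - s(46) = -1020 - (⅙ + 46) = -1020 - 1*277/6 = -1020 - 277/6 = -6397/6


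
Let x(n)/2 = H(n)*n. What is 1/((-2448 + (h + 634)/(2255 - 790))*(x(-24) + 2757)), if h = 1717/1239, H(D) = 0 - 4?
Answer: -605045/4367137961971 ≈ -1.3854e-7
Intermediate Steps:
H(D) = -4
h = 1717/1239 (h = 1717*(1/1239) = 1717/1239 ≈ 1.3858)
x(n) = -8*n (x(n) = 2*(-4*n) = -8*n)
1/((-2448 + (h + 634)/(2255 - 790))*(x(-24) + 2757)) = 1/((-2448 + (1717/1239 + 634)/(2255 - 790))*(-8*(-24) + 2757)) = 1/((-2448 + (787243/1239)/1465)*(192 + 2757)) = 1/((-2448 + (787243/1239)*(1/1465))*2949) = 1/((-2448 + 787243/1815135)*2949) = 1/(-4442663237/1815135*2949) = 1/(-4367137961971/605045) = -605045/4367137961971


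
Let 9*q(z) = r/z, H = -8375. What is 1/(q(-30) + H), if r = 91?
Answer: -270/2261341 ≈ -0.00011940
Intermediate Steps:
q(z) = 91/(9*z) (q(z) = (91/z)/9 = 91/(9*z))
1/(q(-30) + H) = 1/((91/9)/(-30) - 8375) = 1/((91/9)*(-1/30) - 8375) = 1/(-91/270 - 8375) = 1/(-2261341/270) = -270/2261341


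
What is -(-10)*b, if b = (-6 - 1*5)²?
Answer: 1210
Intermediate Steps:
b = 121 (b = (-6 - 5)² = (-11)² = 121)
-(-10)*b = -(-10)*121 = -1*(-1210) = 1210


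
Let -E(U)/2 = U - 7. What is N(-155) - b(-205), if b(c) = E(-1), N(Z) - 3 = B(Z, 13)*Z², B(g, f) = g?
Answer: -3723888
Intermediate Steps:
E(U) = 14 - 2*U (E(U) = -2*(U - 7) = -2*(-7 + U) = 14 - 2*U)
N(Z) = 3 + Z³ (N(Z) = 3 + Z*Z² = 3 + Z³)
b(c) = 16 (b(c) = 14 - 2*(-1) = 14 + 2 = 16)
N(-155) - b(-205) = (3 + (-155)³) - 1*16 = (3 - 3723875) - 16 = -3723872 - 16 = -3723888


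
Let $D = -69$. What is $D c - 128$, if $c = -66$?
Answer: $4426$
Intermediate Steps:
$D c - 128 = \left(-69\right) \left(-66\right) - 128 = 4554 - 128 = 4426$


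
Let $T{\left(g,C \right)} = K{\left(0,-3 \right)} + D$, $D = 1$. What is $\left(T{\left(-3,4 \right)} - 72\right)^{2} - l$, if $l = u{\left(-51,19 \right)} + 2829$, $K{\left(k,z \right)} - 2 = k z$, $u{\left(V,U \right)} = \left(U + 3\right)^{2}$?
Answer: $1448$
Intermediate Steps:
$u{\left(V,U \right)} = \left(3 + U\right)^{2}$
$K{\left(k,z \right)} = 2 + k z$
$T{\left(g,C \right)} = 3$ ($T{\left(g,C \right)} = \left(2 + 0 \left(-3\right)\right) + 1 = \left(2 + 0\right) + 1 = 2 + 1 = 3$)
$l = 3313$ ($l = \left(3 + 19\right)^{2} + 2829 = 22^{2} + 2829 = 484 + 2829 = 3313$)
$\left(T{\left(-3,4 \right)} - 72\right)^{2} - l = \left(3 - 72\right)^{2} - 3313 = \left(-69\right)^{2} - 3313 = 4761 - 3313 = 1448$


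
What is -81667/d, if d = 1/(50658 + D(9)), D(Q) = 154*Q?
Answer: -4250277348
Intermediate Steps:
d = 1/52044 (d = 1/(50658 + 154*9) = 1/(50658 + 1386) = 1/52044 ≈ 1.9215e-5)
-81667/d = -81667/1/52044 = -81667*52044 = -4250277348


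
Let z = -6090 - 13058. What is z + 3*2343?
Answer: -12119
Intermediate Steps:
z = -19148
z + 3*2343 = -19148 + 3*2343 = -19148 + 7029 = -12119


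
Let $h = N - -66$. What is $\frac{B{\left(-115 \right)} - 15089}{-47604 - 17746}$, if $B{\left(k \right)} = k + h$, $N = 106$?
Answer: $\frac{7516}{32675} \approx 0.23002$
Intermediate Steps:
$h = 172$ ($h = 106 - -66 = 106 + 66 = 172$)
$B{\left(k \right)} = 172 + k$ ($B{\left(k \right)} = k + 172 = 172 + k$)
$\frac{B{\left(-115 \right)} - 15089}{-47604 - 17746} = \frac{\left(172 - 115\right) - 15089}{-47604 - 17746} = \frac{57 - 15089}{-65350} = \left(-15032\right) \left(- \frac{1}{65350}\right) = \frac{7516}{32675}$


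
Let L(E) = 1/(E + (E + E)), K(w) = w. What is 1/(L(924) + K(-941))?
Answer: -2772/2608451 ≈ -0.0010627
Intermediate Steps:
L(E) = 1/(3*E) (L(E) = 1/(E + 2*E) = 1/(3*E))
1/(L(924) + K(-941)) = 1/((1/3)/924 - 941) = 1/((1/3)*(1/924) - 941) = 1/(1/2772 - 941) = 1/(-2608451/2772) = -2772/2608451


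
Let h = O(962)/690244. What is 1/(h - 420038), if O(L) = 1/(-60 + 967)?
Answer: -626051308/262965339309703 ≈ -2.3807e-6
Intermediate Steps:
O(L) = 1/907
h = 1/626051308 (h = (1/907)/690244 = (1/907)*(1/690244) = 1/626051308 ≈ 1.5973e-9)
1/(h - 420038) = 1/(1/626051308 - 420038) = 1/(-262965339309703/626051308) = -626051308/262965339309703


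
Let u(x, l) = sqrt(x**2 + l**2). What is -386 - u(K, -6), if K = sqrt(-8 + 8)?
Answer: -392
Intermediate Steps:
K = 0 (K = sqrt(0) = 0)
u(x, l) = sqrt(l**2 + x**2)
-386 - u(K, -6) = -386 - sqrt((-6)**2 + 0**2) = -386 - sqrt(36 + 0) = -386 - sqrt(36) = -386 - 1*6 = -386 - 6 = -392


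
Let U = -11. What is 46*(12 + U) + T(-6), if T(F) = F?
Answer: 40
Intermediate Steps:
46*(12 + U) + T(-6) = 46*(12 - 11) - 6 = 46*1 - 6 = 46 - 6 = 40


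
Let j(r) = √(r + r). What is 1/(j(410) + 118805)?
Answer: 23761/2822925441 - 2*√205/14114627205 ≈ 8.4151e-6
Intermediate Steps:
j(r) = √2*√r (j(r) = √(2*r) = √2*√r)
1/(j(410) + 118805) = 1/(√2*√410 + 118805) = 1/(2*√205 + 118805) = 1/(118805 + 2*√205)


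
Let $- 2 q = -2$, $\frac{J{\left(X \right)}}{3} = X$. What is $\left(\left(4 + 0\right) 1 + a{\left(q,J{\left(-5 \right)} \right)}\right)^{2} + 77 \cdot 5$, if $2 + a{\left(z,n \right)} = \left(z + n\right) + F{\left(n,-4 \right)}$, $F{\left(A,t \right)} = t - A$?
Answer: $386$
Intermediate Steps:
$J{\left(X \right)} = 3 X$
$q = 1$ ($q = \left(- \frac{1}{2}\right) \left(-2\right) = 1$)
$a{\left(z,n \right)} = -6 + z$ ($a{\left(z,n \right)} = -2 + \left(\left(z + n\right) - \left(4 + n\right)\right) = -2 + \left(\left(n + z\right) - \left(4 + n\right)\right) = -2 + \left(-4 + z\right) = -6 + z$)
$\left(\left(4 + 0\right) 1 + a{\left(q,J{\left(-5 \right)} \right)}\right)^{2} + 77 \cdot 5 = \left(\left(4 + 0\right) 1 + \left(-6 + 1\right)\right)^{2} + 77 \cdot 5 = \left(4 \cdot 1 - 5\right)^{2} + 385 = \left(4 - 5\right)^{2} + 385 = \left(-1\right)^{2} + 385 = 1 + 385 = 386$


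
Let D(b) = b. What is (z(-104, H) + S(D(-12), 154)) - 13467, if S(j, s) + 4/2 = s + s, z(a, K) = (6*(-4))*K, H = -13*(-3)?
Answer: -14097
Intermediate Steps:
H = 39
z(a, K) = -24*K
S(j, s) = -2 + 2*s (S(j, s) = -2 + (s + s) = -2 + 2*s)
(z(-104, H) + S(D(-12), 154)) - 13467 = (-24*39 + (-2 + 2*154)) - 13467 = (-936 + (-2 + 308)) - 13467 = (-936 + 306) - 13467 = -630 - 13467 = -14097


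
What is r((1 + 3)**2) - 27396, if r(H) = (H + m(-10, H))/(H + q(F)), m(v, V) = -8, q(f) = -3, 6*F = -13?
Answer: -356140/13 ≈ -27395.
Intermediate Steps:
F = -13/6 (F = (1/6)*(-13) = -13/6 ≈ -2.1667)
r(H) = (-8 + H)/(-3 + H) (r(H) = (H - 8)/(H - 3) = (-8 + H)/(-3 + H))
r((1 + 3)**2) - 27396 = (-8 + (1 + 3)**2)/(-3 + (1 + 3)**2) - 27396 = (-8 + 4**2)/(-3 + 4**2) - 27396 = (-8 + 16)/(-3 + 16) - 27396 = 8/13 - 27396 = -356140/13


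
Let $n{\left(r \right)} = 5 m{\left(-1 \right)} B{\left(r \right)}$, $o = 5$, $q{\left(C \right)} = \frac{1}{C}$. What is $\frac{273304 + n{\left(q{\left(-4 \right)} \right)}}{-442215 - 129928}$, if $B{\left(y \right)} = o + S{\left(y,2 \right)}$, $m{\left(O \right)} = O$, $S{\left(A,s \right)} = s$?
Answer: $- \frac{273269}{572143} \approx -0.47762$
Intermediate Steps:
$B{\left(y \right)} = 7$ ($B{\left(y \right)} = 5 + 2 = 7$)
$n{\left(r \right)} = -35$ ($n{\left(r \right)} = 5 \left(-1\right) 7 = \left(-5\right) 7 = -35$)
$\frac{273304 + n{\left(q{\left(-4 \right)} \right)}}{-442215 - 129928} = \frac{273304 - 35}{-442215 - 129928} = \frac{273269}{-572143} = 273269 \left(- \frac{1}{572143}\right) = - \frac{273269}{572143}$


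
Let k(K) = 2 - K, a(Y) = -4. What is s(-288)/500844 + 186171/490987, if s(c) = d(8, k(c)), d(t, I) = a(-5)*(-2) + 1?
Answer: 31082349069/81969297676 ≈ 0.37920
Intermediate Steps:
d(t, I) = 9 (d(t, I) = -4*(-2) + 1 = 8 + 1 = 9)
s(c) = 9
s(-288)/500844 + 186171/490987 = 9/500844 + 186171/490987 = 9*(1/500844) + 186171*(1/490987) = 3/166948 + 186171/490987 = 31082349069/81969297676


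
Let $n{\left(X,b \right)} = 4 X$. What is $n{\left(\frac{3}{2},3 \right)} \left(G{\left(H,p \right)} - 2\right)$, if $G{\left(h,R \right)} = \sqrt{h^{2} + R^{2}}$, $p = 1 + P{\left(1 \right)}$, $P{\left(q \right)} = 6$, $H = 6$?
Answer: $-12 + 6 \sqrt{85} \approx 43.317$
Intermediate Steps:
$p = 7$ ($p = 1 + 6 = 7$)
$G{\left(h,R \right)} = \sqrt{R^{2} + h^{2}}$
$n{\left(\frac{3}{2},3 \right)} \left(G{\left(H,p \right)} - 2\right) = 4 \cdot \frac{3}{2} \left(\sqrt{7^{2} + 6^{2}} - 2\right) = 4 \cdot 3 \cdot \frac{1}{2} \left(\sqrt{49 + 36} - 2\right) = 4 \cdot \frac{3}{2} \left(\sqrt{85} - 2\right) = 6 \left(-2 + \sqrt{85}\right) = -12 + 6 \sqrt{85}$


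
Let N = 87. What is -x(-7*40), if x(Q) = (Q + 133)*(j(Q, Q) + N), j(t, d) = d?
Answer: -28371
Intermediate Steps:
x(Q) = (87 + Q)*(133 + Q) (x(Q) = (Q + 133)*(Q + 87) = (133 + Q)*(87 + Q) = (87 + Q)*(133 + Q))
-x(-7*40) = -(11571 + (-7*40)² + 220*(-7*40)) = -(11571 + (-280)² + 220*(-280)) = -(11571 + 78400 - 61600) = -1*28371 = -28371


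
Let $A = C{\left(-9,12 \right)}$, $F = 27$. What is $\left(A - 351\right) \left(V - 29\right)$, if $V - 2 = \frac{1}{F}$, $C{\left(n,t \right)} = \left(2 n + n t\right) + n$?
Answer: $13104$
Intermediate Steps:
$C{\left(n,t \right)} = 3 n + n t$
$A = -135$ ($A = - 9 \left(3 + 12\right) = \left(-9\right) 15 = -135$)
$V = \frac{55}{27}$ ($V = 2 + \frac{1}{27} = \frac{55}{27} \approx 2.037$)
$\left(A - 351\right) \left(V - 29\right) = \left(-135 - 351\right) \left(\frac{55}{27} - 29\right) = \left(-486\right) \left(- \frac{728}{27}\right) = 13104$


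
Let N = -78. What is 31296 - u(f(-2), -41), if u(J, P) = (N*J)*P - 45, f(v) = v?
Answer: 37737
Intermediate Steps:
u(J, P) = -45 - 78*J*P (u(J, P) = (-78*J)*P - 45 = -78*J*P - 45 = -45 - 78*J*P)
31296 - u(f(-2), -41) = 31296 - (-45 - 78*(-2)*(-41)) = 31296 - (-45 - 6396) = 31296 - 1*(-6441) = 31296 + 6441 = 37737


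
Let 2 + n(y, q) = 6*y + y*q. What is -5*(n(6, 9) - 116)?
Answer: 140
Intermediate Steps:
n(y, q) = -2 + 6*y + q*y (n(y, q) = -2 + (6*y + y*q) = -2 + (6*y + q*y) = -2 + 6*y + q*y)
-5*(n(6, 9) - 116) = -5*((-2 + 6*6 + 9*6) - 116) = -5*((-2 + 36 + 54) - 116) = -5*(88 - 116) = -5*(-28) = 140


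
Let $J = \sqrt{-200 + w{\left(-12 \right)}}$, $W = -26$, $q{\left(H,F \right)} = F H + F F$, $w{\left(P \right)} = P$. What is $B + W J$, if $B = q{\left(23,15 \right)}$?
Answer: $570 - 52 i \sqrt{53} \approx 570.0 - 378.57 i$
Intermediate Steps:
$q{\left(H,F \right)} = F^{2} + F H$ ($q{\left(H,F \right)} = F H + F^{2} = F^{2} + F H$)
$B = 570$ ($B = 15 \left(15 + 23\right) = 15 \cdot 38 = 570$)
$J = 2 i \sqrt{53}$ ($J = \sqrt{-200 - 12} = \sqrt{-212} = 2 i \sqrt{53} \approx 14.56 i$)
$B + W J = 570 - 26 \cdot 2 i \sqrt{53} = 570 - 52 i \sqrt{53}$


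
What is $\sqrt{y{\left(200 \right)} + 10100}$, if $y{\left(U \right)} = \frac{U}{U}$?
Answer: $\sqrt{10101} \approx 100.5$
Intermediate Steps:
$y{\left(U \right)} = 1$
$\sqrt{y{\left(200 \right)} + 10100} = \sqrt{1 + 10100} = \sqrt{10101}$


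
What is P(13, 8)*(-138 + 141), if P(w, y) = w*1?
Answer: 39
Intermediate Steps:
P(w, y) = w
P(13, 8)*(-138 + 141) = 13*(-138 + 141) = 13*3 = 39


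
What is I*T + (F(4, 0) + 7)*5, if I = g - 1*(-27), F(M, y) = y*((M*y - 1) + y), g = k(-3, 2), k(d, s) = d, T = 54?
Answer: 1331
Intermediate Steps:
g = -3
F(M, y) = y*(-1 + y + M*y) (F(M, y) = y*((-1 + M*y) + y) = y*(-1 + y + M*y))
I = 24 (I = -3 - 1*(-27) = -3 + 27 = 24)
I*T + (F(4, 0) + 7)*5 = 24*54 + (0*(-1 + 0 + 4*0) + 7)*5 = 1296 + (0*(-1 + 0 + 0) + 7)*5 = 1296 + (0*(-1) + 7)*5 = 1296 + (0 + 7)*5 = 1296 + 7*5 = 1296 + 35 = 1331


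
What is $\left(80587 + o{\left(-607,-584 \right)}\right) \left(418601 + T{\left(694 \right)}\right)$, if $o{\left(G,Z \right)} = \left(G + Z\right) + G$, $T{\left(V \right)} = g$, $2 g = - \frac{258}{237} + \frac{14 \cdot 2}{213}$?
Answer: $\frac{184991082350162}{5609} \approx 3.2981 \cdot 10^{10}$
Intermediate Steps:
$g = - \frac{8053}{16827}$ ($g = \frac{- \frac{258}{237} + \frac{14 \cdot 2}{213}}{2} = \frac{\left(-258\right) \frac{1}{237} + 28 \cdot \frac{1}{213}}{2} = \frac{- \frac{86}{79} + \frac{28}{213}}{2} = \frac{1}{2} \left(- \frac{16106}{16827}\right) = - \frac{8053}{16827} \approx -0.47858$)
$T{\left(V \right)} = - \frac{8053}{16827}$
$o{\left(G,Z \right)} = Z + 2 G$
$\left(80587 + o{\left(-607,-584 \right)}\right) \left(418601 + T{\left(694 \right)}\right) = \left(80587 + \left(-584 + 2 \left(-607\right)\right)\right) \left(418601 - \frac{8053}{16827}\right) = \left(80587 - 1798\right) \frac{7043790974}{16827} = 78789 \cdot \frac{7043790974}{16827} = \frac{184991082350162}{5609}$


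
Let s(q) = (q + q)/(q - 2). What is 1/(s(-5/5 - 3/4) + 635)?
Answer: 15/9539 ≈ 0.0015725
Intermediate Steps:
s(q) = 2*q/(-2 + q) (s(q) = (2*q)/(-2 + q) = 2*q/(-2 + q))
1/(s(-5/5 - 3/4) + 635) = 1/(2*(-5/5 - 3/4)/(-2 + (-5/5 - 3/4)) + 635) = 1/(2*(-5*⅕ - 3*¼)/(-2 + (-5*⅕ - 3*¼)) + 635) = 1/(2*(-1 - ¾)/(-2 + (-1 - ¾)) + 635) = 1/(2*(-7/4)/(-2 - 7/4) + 635) = 1/(2*(-7/4)/(-15/4) + 635) = 1/(2*(-7/4)*(-4/15) + 635) = 1/(14/15 + 635) = 1/(9539/15) = 15/9539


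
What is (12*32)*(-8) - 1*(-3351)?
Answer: 279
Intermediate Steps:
(12*32)*(-8) - 1*(-3351) = 384*(-8) + 3351 = -3072 + 3351 = 279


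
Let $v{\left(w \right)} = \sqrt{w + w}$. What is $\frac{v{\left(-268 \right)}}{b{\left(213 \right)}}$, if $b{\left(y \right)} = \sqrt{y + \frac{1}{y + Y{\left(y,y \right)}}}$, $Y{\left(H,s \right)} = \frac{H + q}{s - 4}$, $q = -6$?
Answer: $\frac{4 i \sqrt{14272998368934}}{9526421} \approx 1.5863 i$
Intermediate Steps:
$Y{\left(H,s \right)} = \frac{-6 + H}{-4 + s}$ ($Y{\left(H,s \right)} = \frac{H - 6}{s - 4} = \frac{-6 + H}{-4 + s}$)
$v{\left(w \right)} = \sqrt{2} \sqrt{w}$ ($v{\left(w \right)} = \sqrt{2 w} = \sqrt{2} \sqrt{w}$)
$b{\left(y \right)} = \sqrt{y + \frac{1}{y + \frac{-6 + y}{-4 + y}}}$
$\frac{v{\left(-268 \right)}}{b{\left(213 \right)}} = \frac{\sqrt{2} \sqrt{-268}}{\sqrt{\frac{-4 + 213 + 213 \left(-6 + 213 + 213 \left(-4 + 213\right)\right)}{-6 + 213 + 213 \left(-4 + 213\right)}}} = \frac{\sqrt{2} \cdot 2 i \sqrt{67}}{\sqrt{\frac{-4 + 213 + 213 \left(-6 + 213 + 213 \cdot 209\right)}{-6 + 213 + 213 \cdot 209}}} = \frac{2 i \sqrt{134}}{\sqrt{\frac{-4 + 213 + 213 \left(-6 + 213 + 44517\right)}{-6 + 213 + 44517}}} = \frac{2 i \sqrt{134}}{\sqrt{\frac{-4 + 213 + 213 \cdot 44724}{44724}}} = \frac{2 i \sqrt{134}}{\sqrt{\frac{-4 + 213 + 9526212}{44724}}} = \frac{2 i \sqrt{134}}{\sqrt{\frac{1}{44724} \cdot 9526421}} = \frac{2 i \sqrt{134}}{\sqrt{\frac{9526421}{44724}}} = \frac{2 i \sqrt{134}}{\frac{1}{22362} \sqrt{106514913201}} = 2 i \sqrt{134} \frac{2 \sqrt{106514913201}}{9526421} = \frac{4 i \sqrt{14272998368934}}{9526421}$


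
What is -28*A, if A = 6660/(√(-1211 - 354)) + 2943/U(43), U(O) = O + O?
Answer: -41202/43 + 37296*I*√1565/313 ≈ -958.19 + 4713.8*I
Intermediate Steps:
U(O) = 2*O
A = 2943/86 - 1332*I*√1565/313 (A = 6660/(√(-1211 - 354)) + 2943/((2*43)) = 6660/(√(-1565)) + 2943/86 = 6660/((I*√1565)) + 2943*(1/86) = 6660*(-I*√1565/1565) + 2943/86 = -1332*I*√1565/313 + 2943/86 = 2943/86 - 1332*I*√1565/313 ≈ 34.221 - 168.35*I)
-28*A = -28*(2943/86 - 1332*I*√1565/313) = -41202/43 + 37296*I*√1565/313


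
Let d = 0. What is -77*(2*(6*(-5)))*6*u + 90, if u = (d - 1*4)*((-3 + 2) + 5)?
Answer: -443430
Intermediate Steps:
u = -16 (u = (0 - 1*4)*((-3 + 2) + 5) = (0 - 4)*(-1 + 5) = -4*4 = -16)
-77*(2*(6*(-5)))*6*u + 90 = -77*(2*(6*(-5)))*6*(-16) + 90 = -77*(2*(-30))*6*(-16) + 90 = -77*(-60*6)*(-16) + 90 = -(-27720)*(-16) + 90 = -77*5760 + 90 = -443520 + 90 = -443430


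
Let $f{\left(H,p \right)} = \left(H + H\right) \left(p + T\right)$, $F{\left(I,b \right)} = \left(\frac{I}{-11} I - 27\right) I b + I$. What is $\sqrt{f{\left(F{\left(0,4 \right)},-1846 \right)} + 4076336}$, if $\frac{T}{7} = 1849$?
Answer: $4 \sqrt{254771} \approx 2019.0$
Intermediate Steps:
$T = 12943$ ($T = 7 \cdot 1849 = 12943$)
$F{\left(I,b \right)} = I + I b \left(-27 - \frac{I^{2}}{11}\right)$ ($F{\left(I,b \right)} = \left(I \left(- \frac{1}{11}\right) I - 27\right) I b + I = \left(- \frac{I}{11} I - 27\right) I b + I = \left(- \frac{I^{2}}{11} - 27\right) I b + I = \left(-27 - \frac{I^{2}}{11}\right) I b + I = I \left(-27 - \frac{I^{2}}{11}\right) b + I = I b \left(-27 - \frac{I^{2}}{11}\right) + I = I + I b \left(-27 - \frac{I^{2}}{11}\right)$)
$f{\left(H,p \right)} = 2 H \left(12943 + p\right)$ ($f{\left(H,p \right)} = \left(H + H\right) \left(p + 12943\right) = 2 H \left(12943 + p\right)$)
$\sqrt{f{\left(F{\left(0,4 \right)},-1846 \right)} + 4076336} = \sqrt{2 \cdot \frac{1}{11} \cdot 0 \left(11 - 1188 - 4 \cdot 0^{2}\right) \left(12943 - 1846\right) + 4076336} = \sqrt{2 \cdot \frac{1}{11} \cdot 0 \left(11 - 1188 - 4 \cdot 0\right) 11097 + 4076336} = \sqrt{2 \cdot \frac{1}{11} \cdot 0 \left(11 - 1188 + 0\right) 11097 + 4076336} = \sqrt{2 \cdot \frac{1}{11} \cdot 0 \left(-1177\right) 11097 + 4076336} = \sqrt{2 \cdot 0 \cdot 11097 + 4076336} = \sqrt{0 + 4076336} = \sqrt{4076336} = 4 \sqrt{254771}$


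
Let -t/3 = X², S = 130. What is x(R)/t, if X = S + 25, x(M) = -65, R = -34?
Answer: 13/14415 ≈ 0.00090184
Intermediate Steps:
X = 155 (X = 130 + 25 = 155)
t = -72075 (t = -3*155² = -3*24025 = -72075)
x(R)/t = -65/(-72075) = -65*(-1/72075) = 13/14415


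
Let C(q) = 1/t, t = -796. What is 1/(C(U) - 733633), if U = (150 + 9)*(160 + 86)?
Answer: -796/583971869 ≈ -1.3631e-6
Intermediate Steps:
U = 39114 (U = 159*246 = 39114)
C(q) = -1/796 (C(q) = 1/(-796) = -1/796)
1/(C(U) - 733633) = 1/(-1/796 - 733633) = 1/(-583971869/796) = -796/583971869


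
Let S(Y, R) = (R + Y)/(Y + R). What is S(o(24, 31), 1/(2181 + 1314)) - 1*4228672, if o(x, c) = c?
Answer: -4228671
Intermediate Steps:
S(Y, R) = 1 (S(Y, R) = (R + Y)/(R + Y) = 1)
S(o(24, 31), 1/(2181 + 1314)) - 1*4228672 = 1 - 1*4228672 = 1 - 4228672 = -4228671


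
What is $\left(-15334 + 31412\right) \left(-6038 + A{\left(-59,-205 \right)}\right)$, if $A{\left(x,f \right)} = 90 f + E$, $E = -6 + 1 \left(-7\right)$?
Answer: $-393927078$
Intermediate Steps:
$E = -13$ ($E = -6 - 7 = -13$)
$A{\left(x,f \right)} = -13 + 90 f$ ($A{\left(x,f \right)} = 90 f - 13 = -13 + 90 f$)
$\left(-15334 + 31412\right) \left(-6038 + A{\left(-59,-205 \right)}\right) = \left(-15334 + 31412\right) \left(-6038 + \left(-13 + 90 \left(-205\right)\right)\right) = 16078 \left(-6038 - 18463\right) = 16078 \left(-24501\right) = -393927078$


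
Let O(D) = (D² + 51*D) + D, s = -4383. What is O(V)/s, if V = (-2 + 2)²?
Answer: 0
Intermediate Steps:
V = 0 (V = 0² = 0)
O(D) = D² + 52*D
O(V)/s = (0*(52 + 0))/(-4383) = (0*52)*(-1/4383) = 0*(-1/4383) = 0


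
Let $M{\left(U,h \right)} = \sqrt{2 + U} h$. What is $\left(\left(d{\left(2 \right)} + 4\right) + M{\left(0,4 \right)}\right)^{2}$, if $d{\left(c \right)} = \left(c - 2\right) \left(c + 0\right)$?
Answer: $48 + 32 \sqrt{2} \approx 93.255$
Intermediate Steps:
$d{\left(c \right)} = c \left(-2 + c\right)$ ($d{\left(c \right)} = \left(-2 + c\right) c = c \left(-2 + c\right)$)
$M{\left(U,h \right)} = h \sqrt{2 + U}$
$\left(\left(d{\left(2 \right)} + 4\right) + M{\left(0,4 \right)}\right)^{2} = \left(\left(2 \left(-2 + 2\right) + 4\right) + 4 \sqrt{2 + 0}\right)^{2} = \left(\left(2 \cdot 0 + 4\right) + 4 \sqrt{2}\right)^{2} = \left(\left(0 + 4\right) + 4 \sqrt{2}\right)^{2} = \left(4 + 4 \sqrt{2}\right)^{2}$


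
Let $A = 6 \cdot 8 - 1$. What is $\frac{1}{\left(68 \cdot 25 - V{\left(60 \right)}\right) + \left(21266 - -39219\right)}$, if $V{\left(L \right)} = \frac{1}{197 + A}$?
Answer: $\frac{244}{15173139} \approx 1.6081 \cdot 10^{-5}$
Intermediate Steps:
$A = 47$ ($A = 48 - 1 = 47$)
$V{\left(L \right)} = \frac{1}{244}$ ($V{\left(L \right)} = \frac{1}{197 + 47} = \frac{1}{244}$)
$\frac{1}{\left(68 \cdot 25 - V{\left(60 \right)}\right) + \left(21266 - -39219\right)} = \frac{1}{\left(68 \cdot 25 - \frac{1}{244}\right) + \left(21266 - -39219\right)} = \frac{1}{\left(1700 - \frac{1}{244}\right) + \left(21266 + 39219\right)} = \frac{1}{\frac{414799}{244} + 60485} = \frac{1}{\frac{15173139}{244}} = \frac{244}{15173139}$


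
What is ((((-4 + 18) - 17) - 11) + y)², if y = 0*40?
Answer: 196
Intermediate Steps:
y = 0
((((-4 + 18) - 17) - 11) + y)² = ((((-4 + 18) - 17) - 11) + 0)² = (((14 - 17) - 11) + 0)² = ((-3 - 11) + 0)² = (-14 + 0)² = (-14)² = 196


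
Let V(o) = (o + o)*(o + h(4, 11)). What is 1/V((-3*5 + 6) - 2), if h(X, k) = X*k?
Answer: -1/726 ≈ -0.0013774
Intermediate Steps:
V(o) = 2*o*(44 + o) (V(o) = (o + o)*(o + 4*11) = (2*o)*(o + 44) = (2*o)*(44 + o) = 2*o*(44 + o))
1/V((-3*5 + 6) - 2) = 1/(2*((-3*5 + 6) - 2)*(44 + ((-3*5 + 6) - 2))) = 1/(2*((-15 + 6) - 2)*(44 + ((-15 + 6) - 2))) = 1/(2*(-9 - 2)*(44 + (-9 - 2))) = 1/(2*(-11)*(44 - 11)) = 1/(2*(-11)*33) = 1/(-726) = -1/726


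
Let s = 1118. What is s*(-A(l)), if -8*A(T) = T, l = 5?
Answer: 2795/4 ≈ 698.75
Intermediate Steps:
A(T) = -T/8
s*(-A(l)) = 1118*(-(-1)*5/8) = 1118*(-1*(-5/8)) = 1118*(5/8) = 2795/4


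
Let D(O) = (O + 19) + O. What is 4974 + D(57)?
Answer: 5107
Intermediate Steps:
D(O) = 19 + 2*O (D(O) = (19 + O) + O = 19 + 2*O)
4974 + D(57) = 4974 + (19 + 2*57) = 4974 + (19 + 114) = 4974 + 133 = 5107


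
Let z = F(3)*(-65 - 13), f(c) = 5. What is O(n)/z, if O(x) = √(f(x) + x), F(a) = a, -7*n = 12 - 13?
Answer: -√7/273 ≈ -0.0096914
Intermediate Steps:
n = ⅐ (n = -(12 - 13)/7 = -⅐*(-1) = ⅐ ≈ 0.14286)
O(x) = √(5 + x)
z = -234 (z = 3*(-65 - 13) = 3*(-78) = -234)
O(n)/z = √(5 + ⅐)/(-234) = √(36/7)*(-1/234) = (6*√7/7)*(-1/234) = -√7/273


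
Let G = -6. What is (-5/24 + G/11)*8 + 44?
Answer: 1253/33 ≈ 37.970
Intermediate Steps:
(-5/24 + G/11)*8 + 44 = (-5/24 - 6/11)*8 + 44 = -199/264*8 + 44 = -199/33 + 44 = 1253/33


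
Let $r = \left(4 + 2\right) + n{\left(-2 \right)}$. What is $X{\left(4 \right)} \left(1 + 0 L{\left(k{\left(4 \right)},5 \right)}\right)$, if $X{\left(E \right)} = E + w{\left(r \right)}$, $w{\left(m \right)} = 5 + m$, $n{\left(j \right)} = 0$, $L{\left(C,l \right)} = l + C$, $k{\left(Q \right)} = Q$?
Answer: $15$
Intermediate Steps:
$L{\left(C,l \right)} = C + l$
$r = 6$ ($r = \left(4 + 2\right) + 0 = 6 + 0 = 6$)
$X{\left(E \right)} = 11 + E$ ($X{\left(E \right)} = E + \left(5 + 6\right) = E + 11 = 11 + E$)
$X{\left(4 \right)} \left(1 + 0 L{\left(k{\left(4 \right)},5 \right)}\right) = \left(11 + 4\right) \left(1 + 0 \left(4 + 5\right)\right) = 15 \left(1 + 0 \cdot 9\right) = 15 \left(1 + 0\right) = 15 \cdot 1 = 15$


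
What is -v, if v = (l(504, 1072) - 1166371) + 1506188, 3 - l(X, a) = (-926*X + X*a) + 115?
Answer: -266121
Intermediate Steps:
l(X, a) = -112 + 926*X - X*a (l(X, a) = 3 - ((-926*X + X*a) + 115) = 3 - (115 - 926*X + X*a) = 3 + (-115 + 926*X - X*a) = -112 + 926*X - X*a)
v = 266121 (v = ((-112 + 926*504 - 1*504*1072) - 1166371) + 1506188 = ((-112 + 466704 - 540288) - 1166371) + 1506188 = (-73696 - 1166371) + 1506188 = -1240067 + 1506188 = 266121)
-v = -1*266121 = -266121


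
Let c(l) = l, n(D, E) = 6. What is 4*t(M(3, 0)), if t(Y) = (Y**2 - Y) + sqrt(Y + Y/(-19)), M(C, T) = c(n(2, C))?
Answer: 120 + 24*sqrt(57)/19 ≈ 129.54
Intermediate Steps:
M(C, T) = 6
t(Y) = Y**2 - Y + 3*sqrt(38)*sqrt(Y)/19 (t(Y) = (Y**2 - Y) + sqrt(Y + Y*(-1/19)) = (Y**2 - Y) + sqrt(Y - Y/19) = (Y**2 - Y) + sqrt(18*Y/19) = (Y**2 - Y) + 3*sqrt(38)*sqrt(Y)/19 = Y**2 - Y + 3*sqrt(38)*sqrt(Y)/19)
4*t(M(3, 0)) = 4*(6**2 - 1*6 + 3*sqrt(38)*sqrt(6)/19) = 4*(36 - 6 + 6*sqrt(57)/19) = 4*(30 + 6*sqrt(57)/19) = 120 + 24*sqrt(57)/19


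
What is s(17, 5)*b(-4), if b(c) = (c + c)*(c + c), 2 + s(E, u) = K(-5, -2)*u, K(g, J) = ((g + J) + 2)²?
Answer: 7872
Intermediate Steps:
K(g, J) = (2 + J + g)² (K(g, J) = ((J + g) + 2)² = (2 + J + g)²)
s(E, u) = -2 + 25*u (s(E, u) = -2 + (2 - 2 - 5)²*u = -2 + (-5)²*u = -2 + 25*u)
b(c) = 4*c² (b(c) = (2*c)*(2*c) = 4*c²)
s(17, 5)*b(-4) = (-2 + 25*5)*(4*(-4)²) = (-2 + 125)*(4*16) = 123*64 = 7872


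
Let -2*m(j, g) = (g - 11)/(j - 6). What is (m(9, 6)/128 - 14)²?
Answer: 115498009/589824 ≈ 195.82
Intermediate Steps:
m(j, g) = -(-11 + g)/(2*(-6 + j)) (m(j, g) = -(g - 11)/(2*(j - 6)) = -(-11 + g)/(2*(-6 + j)))
(m(9, 6)/128 - 14)² = (((11 - 1*6)/(2*(-6 + 9)))/128 - 14)² = (((½)*(11 - 6)/3)*(1/128) - 14)² = (((½)*(⅓)*5)*(1/128) - 14)² = ((⅚)*(1/128) - 14)² = (5/768 - 14)² = (-10747/768)² = 115498009/589824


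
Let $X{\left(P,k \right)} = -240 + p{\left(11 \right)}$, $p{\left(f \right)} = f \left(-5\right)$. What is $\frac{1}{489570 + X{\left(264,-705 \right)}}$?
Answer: $\frac{1}{489275} \approx 2.0438 \cdot 10^{-6}$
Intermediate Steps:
$p{\left(f \right)} = - 5 f$
$X{\left(P,k \right)} = -295$ ($X{\left(P,k \right)} = -240 - 55 = -295$)
$\frac{1}{489570 + X{\left(264,-705 \right)}} = \frac{1}{489570 - 295} = \frac{1}{489275}$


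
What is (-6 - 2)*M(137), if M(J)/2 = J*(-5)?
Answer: 10960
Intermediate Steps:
M(J) = -10*J (M(J) = 2*(J*(-5)) = 2*(-5*J) = -10*J)
(-6 - 2)*M(137) = (-6 - 2)*(-10*137) = -8*(-1370) = 10960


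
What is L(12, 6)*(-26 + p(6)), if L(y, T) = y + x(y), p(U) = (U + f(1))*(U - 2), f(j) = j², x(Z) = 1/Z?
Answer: 145/6 ≈ 24.167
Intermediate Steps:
x(Z) = 1/Z
p(U) = (1 + U)*(-2 + U) (p(U) = (U + 1²)*(U - 2) = (U + 1)*(-2 + U) = (1 + U)*(-2 + U))
L(y, T) = y + 1/y
L(12, 6)*(-26 + p(6)) = (12 + 1/12)*(-26 + (-2 + 6² - 1*6)) = (12 + 1/12)*(-26 + (-2 + 36 - 6)) = 145*(-26 + 28)/12 = (145/12)*2 = 145/6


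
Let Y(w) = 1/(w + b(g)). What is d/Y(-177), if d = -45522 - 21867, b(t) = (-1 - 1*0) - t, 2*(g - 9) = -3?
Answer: 25001319/2 ≈ 1.2501e+7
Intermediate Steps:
g = 15/2 (g = 9 + (½)*(-3) = 9 - 3/2 = 15/2 ≈ 7.5000)
b(t) = -1 - t (b(t) = (-1 + 0) - t = -1 - t)
Y(w) = 1/(-17/2 + w) (Y(w) = 1/(w + (-1 - 1*15/2)) = 1/(w + (-1 - 15/2)) = 1/(w - 17/2) = 1/(-17/2 + w))
d = -67389
d/Y(-177) = -67389/(2/(-17 + 2*(-177))) = -67389/(2/(-17 - 354)) = -67389/(2/(-371)) = -67389/(2*(-1/371)) = -67389/(-2/371) = -67389*(-371/2) = 25001319/2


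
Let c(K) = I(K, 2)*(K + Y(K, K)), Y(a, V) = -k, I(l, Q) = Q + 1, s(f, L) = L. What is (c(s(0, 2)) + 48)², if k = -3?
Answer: 3969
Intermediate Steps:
I(l, Q) = 1 + Q
Y(a, V) = 3 (Y(a, V) = -1*(-3) = 3)
c(K) = 9 + 3*K (c(K) = (1 + 2)*(K + 3) = 3*(3 + K) = 9 + 3*K)
(c(s(0, 2)) + 48)² = ((9 + 3*2) + 48)² = ((9 + 6) + 48)² = (15 + 48)² = 63² = 3969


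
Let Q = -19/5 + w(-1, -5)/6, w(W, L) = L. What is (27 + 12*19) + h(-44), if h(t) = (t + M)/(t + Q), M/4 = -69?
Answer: 381645/1459 ≈ 261.58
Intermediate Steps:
M = -276 (M = 4*(-69) = -276)
Q = -139/30 (Q = -19/5 - 5/6 = -19*⅕ - 5*⅙ = -19/5 - ⅚ = -139/30 ≈ -4.6333)
h(t) = (-276 + t)/(-139/30 + t) (h(t) = (t - 276)/(t - 139/30) = (-276 + t)/(-139/30 + t))
(27 + 12*19) + h(-44) = (27 + 12*19) + 30*(-276 - 44)/(-139 + 30*(-44)) = (27 + 228) + 30*(-320)/(-139 - 1320) = 255 + 30*(-320)/(-1459) = 255 + 30*(-1/1459)*(-320) = 255 + 9600/1459 = 381645/1459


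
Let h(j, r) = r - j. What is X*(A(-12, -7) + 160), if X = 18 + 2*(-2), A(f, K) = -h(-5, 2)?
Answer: 2142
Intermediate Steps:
A(f, K) = -7 (A(f, K) = -(2 - 1*(-5)) = -(2 + 5) = -1*7 = -7)
X = 14 (X = 18 - 4 = 14)
X*(A(-12, -7) + 160) = 14*(-7 + 160) = 14*153 = 2142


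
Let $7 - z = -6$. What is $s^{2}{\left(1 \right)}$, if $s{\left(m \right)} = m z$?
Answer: $169$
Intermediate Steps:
$z = 13$ ($z = 7 - -6 = 7 + 6 = 13$)
$s{\left(m \right)} = 13 m$ ($s{\left(m \right)} = m 13 = 13 m$)
$s^{2}{\left(1 \right)} = \left(13 \cdot 1\right)^{2} = 13^{2} = 169$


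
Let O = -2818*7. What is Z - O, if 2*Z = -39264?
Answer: 94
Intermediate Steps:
Z = -19632 (Z = (1/2)*(-39264) = -19632)
O = -19726
Z - O = -19632 - 1*(-19726) = -19632 + 19726 = 94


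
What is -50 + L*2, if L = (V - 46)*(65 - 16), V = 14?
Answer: -3186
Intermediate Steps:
L = -1568 (L = (14 - 46)*(65 - 16) = -32*49 = -1568)
-50 + L*2 = -50 - 1568*2 = -50 - 3136 = -3186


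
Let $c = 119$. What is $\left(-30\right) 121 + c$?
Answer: $-3511$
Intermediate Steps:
$\left(-30\right) 121 + c = \left(-30\right) 121 + 119 = -3630 + 119 = -3511$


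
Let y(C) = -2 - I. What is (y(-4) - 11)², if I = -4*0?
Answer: 169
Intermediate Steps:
I = 0
y(C) = -2 (y(C) = -2 - 1*0 = -2 + 0 = -2)
(y(-4) - 11)² = (-2 - 11)² = (-13)² = 169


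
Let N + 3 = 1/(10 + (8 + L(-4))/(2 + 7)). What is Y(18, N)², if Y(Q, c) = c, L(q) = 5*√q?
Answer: 12451950/1471369 + 635175*I/11770952 ≈ 8.4628 + 0.053961*I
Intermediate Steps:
N = -3 + 81*(98/9 - 10*I/9)/9704 (N = -3 + 1/(10 + (8 + 5*√(-4))/(2 + 7)) = -3 + 1/(10 + (8 + 5*(2*I))/9) = -3 + 1/(10 + (8 + 10*I)*(⅑)) = -3 + 1/(10 + (8/9 + 10*I/9)) = -3 + 1/(98/9 + 10*I/9) = -3 + 81*(98/9 - 10*I/9)/9704 ≈ -2.9091 - 0.0092745*I)
Y(18, N)² = (-14115/4852 - 45*I/4852)²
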